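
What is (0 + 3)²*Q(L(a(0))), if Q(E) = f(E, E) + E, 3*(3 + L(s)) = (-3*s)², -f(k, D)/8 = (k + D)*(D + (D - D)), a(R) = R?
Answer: -1323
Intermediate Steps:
f(k, D) = -8*D*(D + k) (f(k, D) = -8*(k + D)*(D + (D - D)) = -8*(D + k)*(D + 0) = -8*(D + k)*D = -8*D*(D + k))
L(s) = -3 + 3*s² (L(s) = -3 + (-3*s)²/3 = -3 + (9*s²)/3 = -3 + 3*s²)
Q(E) = E - 16*E² (Q(E) = -8*E*(E + E) + E = -8*E*2*E + E = -16*E² + E = E - 16*E²)
(0 + 3)²*Q(L(a(0))) = (0 + 3)²*((-3 + 3*0²)*(1 - 16*(-3 + 3*0²))) = 3²*((-3 + 3*0)*(1 - 16*(-3 + 3*0))) = 9*((-3 + 0)*(1 - 16*(-3 + 0))) = 9*(-3*(1 - 16*(-3))) = 9*(-3*(1 + 48)) = 9*(-3*49) = 9*(-147) = -1323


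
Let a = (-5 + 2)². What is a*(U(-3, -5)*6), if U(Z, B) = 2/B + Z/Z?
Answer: 162/5 ≈ 32.400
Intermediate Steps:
U(Z, B) = 1 + 2/B (U(Z, B) = 2/B + 1 = 1 + 2/B)
a = 9 (a = (-3)² = 9)
a*(U(-3, -5)*6) = 9*(((2 - 5)/(-5))*6) = 9*(-⅕*(-3)*6) = 9*((⅗)*6) = 9*(18/5) = 162/5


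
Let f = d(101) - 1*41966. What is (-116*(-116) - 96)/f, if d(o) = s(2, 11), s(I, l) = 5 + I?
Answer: -13360/41959 ≈ -0.31841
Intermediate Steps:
d(o) = 7 (d(o) = 5 + 2 = 7)
f = -41959 (f = 7 - 1*41966 = 7 - 41966 = -41959)
(-116*(-116) - 96)/f = (-116*(-116) - 96)/(-41959) = (13456 - 96)*(-1/41959) = 13360*(-1/41959) = -13360/41959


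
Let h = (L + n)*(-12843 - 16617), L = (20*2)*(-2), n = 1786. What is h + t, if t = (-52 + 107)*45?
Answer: -50256285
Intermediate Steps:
t = 2475 (t = 55*45 = 2475)
L = -80 (L = 40*(-2) = -80)
h = -50258760 (h = (-80 + 1786)*(-12843 - 16617) = 1706*(-29460) = -50258760)
h + t = -50258760 + 2475 = -50256285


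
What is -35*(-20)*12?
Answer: 8400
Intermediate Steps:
-35*(-20)*12 = 700*12 = 8400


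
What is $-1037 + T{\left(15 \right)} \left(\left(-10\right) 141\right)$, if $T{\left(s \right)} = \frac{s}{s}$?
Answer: $-2447$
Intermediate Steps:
$T{\left(s \right)} = 1$
$-1037 + T{\left(15 \right)} \left(\left(-10\right) 141\right) = -1037 + 1 \left(\left(-10\right) 141\right) = -1037 + 1 \left(-1410\right) = -1037 - 1410 = -2447$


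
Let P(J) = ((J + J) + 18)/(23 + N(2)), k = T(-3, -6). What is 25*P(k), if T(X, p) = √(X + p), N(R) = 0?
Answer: 450/23 + 150*I/23 ≈ 19.565 + 6.5217*I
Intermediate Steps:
k = 3*I (k = √(-3 - 6) = √(-9) = 3*I ≈ 3.0*I)
P(J) = 18/23 + 2*J/23 (P(J) = ((J + J) + 18)/(23 + 0) = (2*J + 18)/23 = (18 + 2*J)*(1/23) = 18/23 + 2*J/23)
25*P(k) = 25*(18/23 + 2*(3*I)/23) = 25*(18/23 + 6*I/23) = 450/23 + 150*I/23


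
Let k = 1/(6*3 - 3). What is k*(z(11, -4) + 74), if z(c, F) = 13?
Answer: 29/5 ≈ 5.8000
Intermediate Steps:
k = 1/15 (k = 1/(18 - 3) = 1/15 ≈ 0.066667)
k*(z(11, -4) + 74) = (13 + 74)/15 = (1/15)*87 = 29/5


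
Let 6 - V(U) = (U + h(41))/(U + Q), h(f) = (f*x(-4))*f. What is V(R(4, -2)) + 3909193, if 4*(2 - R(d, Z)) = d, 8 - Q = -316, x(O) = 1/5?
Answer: 6352446689/1625 ≈ 3.9092e+6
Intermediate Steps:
x(O) = ⅕
Q = 324 (Q = 8 - 1*(-316) = 8 + 316 = 324)
R(d, Z) = 2 - d/4
h(f) = f²/5 (h(f) = (f*(⅕))*f = (f/5)*f = f²/5)
V(U) = 6 - (1681/5 + U)/(324 + U) (V(U) = 6 - (U + (⅕)*41²)/(U + 324) = 6 - (U + (⅕)*1681)/(324 + U) = 6 - (U + 1681/5)/(324 + U) = 6 - (1681/5 + U)/(324 + U))
V(R(4, -2)) + 3909193 = (8039 + 25*(2 - ¼*4))/(5*(324 + (2 - ¼*4))) + 3909193 = (8039 + 25*(2 - 1))/(5*(324 + (2 - 1))) + 3909193 = (8039 + 25*1)/(5*(324 + 1)) + 3909193 = (⅕)*(8039 + 25)/325 + 3909193 = (⅕)*(1/325)*8064 + 3909193 = 8064/1625 + 3909193 = 6352446689/1625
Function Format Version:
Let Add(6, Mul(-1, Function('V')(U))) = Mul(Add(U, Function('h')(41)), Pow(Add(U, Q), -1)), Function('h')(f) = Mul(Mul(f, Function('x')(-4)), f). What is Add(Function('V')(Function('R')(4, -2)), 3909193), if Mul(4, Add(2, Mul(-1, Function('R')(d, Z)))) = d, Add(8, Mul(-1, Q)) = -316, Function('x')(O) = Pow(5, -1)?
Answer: Rational(6352446689, 1625) ≈ 3.9092e+6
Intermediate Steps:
Function('x')(O) = Rational(1, 5)
Q = 324 (Q = Add(8, Mul(-1, -316)) = Add(8, 316) = 324)
Function('R')(d, Z) = Add(2, Mul(Rational(-1, 4), d))
Function('h')(f) = Mul(Rational(1, 5), Pow(f, 2)) (Function('h')(f) = Mul(Mul(f, Rational(1, 5)), f) = Mul(Mul(Rational(1, 5), f), f) = Mul(Rational(1, 5), Pow(f, 2)))
Function('V')(U) = Add(6, Mul(-1, Pow(Add(324, U), -1), Add(Rational(1681, 5), U))) (Function('V')(U) = Add(6, Mul(-1, Mul(Add(U, Mul(Rational(1, 5), Pow(41, 2))), Pow(Add(U, 324), -1)))) = Add(6, Mul(-1, Mul(Add(U, Mul(Rational(1, 5), 1681)), Pow(Add(324, U), -1)))) = Add(6, Mul(-1, Mul(Add(U, Rational(1681, 5)), Pow(Add(324, U), -1)))) = Add(6, Mul(-1, Mul(Add(Rational(1681, 5), U), Pow(Add(324, U), -1)))) = Add(6, Mul(-1, Mul(Pow(Add(324, U), -1), Add(Rational(1681, 5), U)))) = Add(6, Mul(-1, Pow(Add(324, U), -1), Add(Rational(1681, 5), U))))
Add(Function('V')(Function('R')(4, -2)), 3909193) = Add(Mul(Rational(1, 5), Pow(Add(324, Add(2, Mul(Rational(-1, 4), 4))), -1), Add(8039, Mul(25, Add(2, Mul(Rational(-1, 4), 4))))), 3909193) = Add(Mul(Rational(1, 5), Pow(Add(324, Add(2, -1)), -1), Add(8039, Mul(25, Add(2, -1)))), 3909193) = Add(Mul(Rational(1, 5), Pow(Add(324, 1), -1), Add(8039, Mul(25, 1))), 3909193) = Add(Mul(Rational(1, 5), Pow(325, -1), Add(8039, 25)), 3909193) = Add(Mul(Rational(1, 5), Rational(1, 325), 8064), 3909193) = Add(Rational(8064, 1625), 3909193) = Rational(6352446689, 1625)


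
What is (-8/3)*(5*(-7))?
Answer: 280/3 ≈ 93.333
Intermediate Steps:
(-8/3)*(5*(-7)) = ((⅓)*(-8))*(-35) = -8/3*(-35) = 280/3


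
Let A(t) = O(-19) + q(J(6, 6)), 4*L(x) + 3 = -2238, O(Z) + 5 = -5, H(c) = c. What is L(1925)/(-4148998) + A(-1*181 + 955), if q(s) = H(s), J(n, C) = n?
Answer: -66381727/16595992 ≈ -3.9999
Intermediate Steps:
O(Z) = -10 (O(Z) = -5 - 5 = -10)
L(x) = -2241/4 (L(x) = -¾ + (¼)*(-2238) = -¾ - 1119/2 = -2241/4)
q(s) = s
A(t) = -4 (A(t) = -10 + 6 = -4)
L(1925)/(-4148998) + A(-1*181 + 955) = -2241/4/(-4148998) - 4 = -2241/4*(-1/4148998) - 4 = 2241/16595992 - 4 = -66381727/16595992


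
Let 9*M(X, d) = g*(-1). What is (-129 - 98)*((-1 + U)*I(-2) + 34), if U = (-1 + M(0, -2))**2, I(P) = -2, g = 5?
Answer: -572948/81 ≈ -7073.4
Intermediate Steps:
M(X, d) = -5/9 (M(X, d) = (5*(-1))/9 = (1/9)*(-5) = -5/9)
U = 196/81 (U = (-1 - 5/9)**2 = (-14/9)**2 = 196/81 ≈ 2.4198)
(-129 - 98)*((-1 + U)*I(-2) + 34) = (-129 - 98)*((-1 + 196/81)*(-2) + 34) = -227*((115/81)*(-2) + 34) = -227*(-230/81 + 34) = -227*2524/81 = -572948/81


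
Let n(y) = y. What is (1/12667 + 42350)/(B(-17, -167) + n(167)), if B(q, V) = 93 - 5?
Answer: 178815817/1076695 ≈ 166.08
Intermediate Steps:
B(q, V) = 88
(1/12667 + 42350)/(B(-17, -167) + n(167)) = (1/12667 + 42350)/(88 + 167) = (1/12667 + 42350)/255 = (536447451/12667)*(1/255) = 178815817/1076695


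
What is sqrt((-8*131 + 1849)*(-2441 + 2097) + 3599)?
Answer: I*sqrt(271945) ≈ 521.48*I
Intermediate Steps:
sqrt((-8*131 + 1849)*(-2441 + 2097) + 3599) = sqrt((-1048 + 1849)*(-344) + 3599) = sqrt(801*(-344) + 3599) = sqrt(-275544 + 3599) = sqrt(-271945) = I*sqrt(271945)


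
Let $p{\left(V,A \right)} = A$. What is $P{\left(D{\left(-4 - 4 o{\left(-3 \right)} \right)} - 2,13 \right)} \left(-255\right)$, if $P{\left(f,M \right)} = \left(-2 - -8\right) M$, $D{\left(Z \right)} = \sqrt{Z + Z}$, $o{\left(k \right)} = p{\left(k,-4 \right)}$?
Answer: $-19890$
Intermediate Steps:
$o{\left(k \right)} = -4$
$D{\left(Z \right)} = \sqrt{2} \sqrt{Z}$ ($D{\left(Z \right)} = \sqrt{2 Z} = \sqrt{2} \sqrt{Z}$)
$P{\left(f,M \right)} = 6 M$ ($P{\left(f,M \right)} = \left(-2 + 8\right) M = 6 M$)
$P{\left(D{\left(-4 - 4 o{\left(-3 \right)} \right)} - 2,13 \right)} \left(-255\right) = 6 \cdot 13 \left(-255\right) = 78 \left(-255\right) = -19890$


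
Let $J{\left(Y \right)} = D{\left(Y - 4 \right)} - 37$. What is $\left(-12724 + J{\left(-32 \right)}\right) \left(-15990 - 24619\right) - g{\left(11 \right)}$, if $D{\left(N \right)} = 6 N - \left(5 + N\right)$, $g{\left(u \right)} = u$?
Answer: $525724103$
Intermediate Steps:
$D{\left(N \right)} = -5 + 5 N$
$J{\left(Y \right)} = -62 + 5 Y$ ($J{\left(Y \right)} = \left(-5 + 5 \left(Y - 4\right)\right) - 37 = \left(-5 + 5 \left(-4 + Y\right)\right) - 37 = \left(-5 + \left(-20 + 5 Y\right)\right) - 37 = \left(-25 + 5 Y\right) - 37 = -62 + 5 Y$)
$\left(-12724 + J{\left(-32 \right)}\right) \left(-15990 - 24619\right) - g{\left(11 \right)} = \left(-12724 + \left(-62 + 5 \left(-32\right)\right)\right) \left(-15990 - 24619\right) - 11 = \left(-12724 - 222\right) \left(-40609\right) - 11 = \left(-12946\right) \left(-40609\right) - 11 = 525724114 - 11 = 525724103$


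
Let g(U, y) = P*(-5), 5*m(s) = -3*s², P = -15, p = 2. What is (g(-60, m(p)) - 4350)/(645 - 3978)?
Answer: 1425/1111 ≈ 1.2826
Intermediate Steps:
m(s) = -3*s²/5 (m(s) = (-3*s²)/5 = -3*s²/5)
g(U, y) = 75 (g(U, y) = -15*(-5) = 75)
(g(-60, m(p)) - 4350)/(645 - 3978) = (75 - 4350)/(645 - 3978) = -4275/(-3333) = -4275*(-1/3333) = 1425/1111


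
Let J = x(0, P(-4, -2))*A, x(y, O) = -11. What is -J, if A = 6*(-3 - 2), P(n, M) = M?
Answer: -330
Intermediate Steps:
A = -30 (A = 6*(-5) = -30)
J = 330 (J = -11*(-30) = 330)
-J = -1*330 = -330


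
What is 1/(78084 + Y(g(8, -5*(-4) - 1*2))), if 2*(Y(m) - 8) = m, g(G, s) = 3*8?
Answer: 1/78104 ≈ 1.2803e-5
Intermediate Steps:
g(G, s) = 24
Y(m) = 8 + m/2
1/(78084 + Y(g(8, -5*(-4) - 1*2))) = 1/(78084 + (8 + (1/2)*24)) = 1/(78084 + (8 + 12)) = 1/(78084 + 20) = 1/78104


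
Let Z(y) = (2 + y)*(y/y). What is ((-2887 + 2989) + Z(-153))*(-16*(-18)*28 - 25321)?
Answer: 845593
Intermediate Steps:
Z(y) = 2 + y (Z(y) = (2 + y)*1 = 2 + y)
((-2887 + 2989) + Z(-153))*(-16*(-18)*28 - 25321) = ((-2887 + 2989) + (2 - 153))*(-16*(-18)*28 - 25321) = (102 - 151)*(288*28 - 25321) = -49*(8064 - 25321) = -49*(-17257) = 845593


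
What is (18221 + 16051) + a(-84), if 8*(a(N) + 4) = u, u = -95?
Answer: 274049/8 ≈ 34256.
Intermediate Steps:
a(N) = -127/8 (a(N) = -4 + (⅛)*(-95) = -4 - 95/8 = -127/8)
(18221 + 16051) + a(-84) = (18221 + 16051) - 127/8 = 34272 - 127/8 = 274049/8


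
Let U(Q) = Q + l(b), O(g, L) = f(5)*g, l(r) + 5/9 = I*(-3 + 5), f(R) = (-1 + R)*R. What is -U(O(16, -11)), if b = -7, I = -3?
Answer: -2821/9 ≈ -313.44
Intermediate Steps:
f(R) = R*(-1 + R)
l(r) = -59/9 (l(r) = -5/9 - 3*(-3 + 5) = -5/9 - 3*2 = -5/9 - 6 = -59/9)
O(g, L) = 20*g (O(g, L) = (5*(-1 + 5))*g = (5*4)*g = 20*g)
U(Q) = -59/9 + Q (U(Q) = Q - 59/9 = -59/9 + Q)
-U(O(16, -11)) = -(-59/9 + 20*16) = -(-59/9 + 320) = -1*2821/9 = -2821/9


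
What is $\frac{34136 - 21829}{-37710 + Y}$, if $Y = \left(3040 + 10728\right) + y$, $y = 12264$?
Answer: $- \frac{12307}{11678} \approx -1.0539$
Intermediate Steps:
$Y = 26032$ ($Y = \left(3040 + 10728\right) + 12264 = 13768 + 12264 = 26032$)
$\frac{34136 - 21829}{-37710 + Y} = \frac{34136 - 21829}{-37710 + 26032} = \frac{12307}{-11678} = 12307 \left(- \frac{1}{11678}\right) = - \frac{12307}{11678}$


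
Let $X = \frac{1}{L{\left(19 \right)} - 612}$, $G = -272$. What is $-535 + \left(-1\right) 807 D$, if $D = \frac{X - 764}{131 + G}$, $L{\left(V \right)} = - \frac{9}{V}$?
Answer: $- \frac{2684207168}{546939} \approx -4907.7$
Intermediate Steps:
$X = - \frac{19}{11637}$ ($X = \frac{1}{- \frac{9}{19} - 612} = \frac{1}{- \frac{11637}{19}} = - \frac{19}{11637} \approx -0.0016327$)
$D = \frac{8890687}{1640817}$ ($D = \frac{- \frac{19}{11637} - 764}{131 - 272} = - \frac{8890687}{11637 \left(-141\right)} = \left(- \frac{8890687}{11637}\right) \left(- \frac{1}{141}\right) = \frac{8890687}{1640817} \approx 5.4184$)
$-535 + \left(-1\right) 807 D = -535 + \left(-1\right) 807 \cdot \frac{8890687}{1640817} = -535 - \frac{2391594803}{546939} = - \frac{2684207168}{546939}$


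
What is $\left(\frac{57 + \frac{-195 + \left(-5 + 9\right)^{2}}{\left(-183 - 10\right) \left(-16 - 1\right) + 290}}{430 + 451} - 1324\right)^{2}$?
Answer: $\frac{17348625767756440336}{9897636894601} \approx 1.7528 \cdot 10^{6}$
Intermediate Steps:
$\left(\frac{57 + \frac{-195 + \left(-5 + 9\right)^{2}}{\left(-183 - 10\right) \left(-16 - 1\right) + 290}}{430 + 451} - 1324\right)^{2} = \left(\frac{57 + \frac{-195 + 4^{2}}{\left(-193\right) \left(-17\right) + 290}}{881} - 1324\right)^{2} = \left(\left(57 + \frac{-195 + 16}{3281 + 290}\right) \frac{1}{881} - 1324\right)^{2} = \left(\left(57 - \frac{179}{3571}\right) \frac{1}{881} - 1324\right)^{2} = \left(\frac{203368}{3571} \cdot \frac{1}{881} - 1324\right)^{2} = \left(\frac{203368}{3146051} - 1324\right)^{2} = \left(- \frac{4165168156}{3146051}\right)^{2} = \frac{17348625767756440336}{9897636894601}$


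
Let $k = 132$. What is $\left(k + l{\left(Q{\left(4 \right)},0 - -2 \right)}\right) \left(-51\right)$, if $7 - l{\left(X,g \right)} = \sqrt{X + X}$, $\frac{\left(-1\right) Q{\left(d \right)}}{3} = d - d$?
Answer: $-7089$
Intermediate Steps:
$Q{\left(d \right)} = 0$ ($Q{\left(d \right)} = - 3 \left(d - d\right) = \left(-3\right) 0 = 0$)
$l{\left(X,g \right)} = 7 - \sqrt{2} \sqrt{X}$ ($l{\left(X,g \right)} = 7 - \sqrt{X + X} = 7 - \sqrt{2 X} = 7 - \sqrt{2} \sqrt{X}$)
$\left(k + l{\left(Q{\left(4 \right)},0 - -2 \right)}\right) \left(-51\right) = \left(132 + \left(7 - \sqrt{2} \sqrt{0}\right)\right) \left(-51\right) = \left(132 + \left(7 - \sqrt{2} \cdot 0\right)\right) \left(-51\right) = \left(132 + \left(7 + 0\right)\right) \left(-51\right) = \left(132 + 7\right) \left(-51\right) = 139 \left(-51\right) = -7089$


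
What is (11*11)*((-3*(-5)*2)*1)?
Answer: 3630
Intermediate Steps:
(11*11)*((-3*(-5)*2)*1) = 121*((15*2)*1) = 121*(30*1) = 121*30 = 3630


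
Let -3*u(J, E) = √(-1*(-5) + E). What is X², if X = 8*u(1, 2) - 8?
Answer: 1024/9 + 128*√7/3 ≈ 226.66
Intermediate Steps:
u(J, E) = -√(5 + E)/3 (u(J, E) = -√(-1*(-5) + E)/3 = -√(5 + E)/3)
X = -8 - 8*√7/3 (X = 8*(-√(5 + 2)/3) - 8 = 8*(-√7/3) - 8 = -8*√7/3 - 8 = -8 - 8*√7/3 ≈ -15.055)
X² = (-8 - 8*√7/3)²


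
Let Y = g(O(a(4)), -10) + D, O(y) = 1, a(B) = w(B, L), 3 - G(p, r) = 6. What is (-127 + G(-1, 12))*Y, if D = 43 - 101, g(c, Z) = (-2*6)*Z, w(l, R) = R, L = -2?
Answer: -8060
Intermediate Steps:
G(p, r) = -3 (G(p, r) = 3 - 1*6 = 3 - 6 = -3)
a(B) = -2
g(c, Z) = -12*Z
D = -58
Y = 62 (Y = -12*(-10) - 58 = 120 - 58 = 62)
(-127 + G(-1, 12))*Y = (-127 - 3)*62 = -130*62 = -8060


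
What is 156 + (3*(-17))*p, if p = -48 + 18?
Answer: 1686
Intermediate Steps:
p = -30
156 + (3*(-17))*p = 156 + (3*(-17))*(-30) = 156 - 51*(-30) = 156 + 1530 = 1686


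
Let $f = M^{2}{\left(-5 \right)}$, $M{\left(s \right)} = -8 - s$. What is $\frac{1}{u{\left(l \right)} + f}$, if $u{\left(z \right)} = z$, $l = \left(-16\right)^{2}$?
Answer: $\frac{1}{265} \approx 0.0037736$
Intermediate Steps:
$f = 9$ ($f = \left(-8 - -5\right)^{2} = \left(-8 + 5\right)^{2} = \left(-3\right)^{2} = 9$)
$l = 256$
$\frac{1}{u{\left(l \right)} + f} = \frac{1}{256 + 9} = \frac{1}{265}$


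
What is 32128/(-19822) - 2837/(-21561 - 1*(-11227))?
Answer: -137887869/102420274 ≈ -1.3463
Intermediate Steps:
32128/(-19822) - 2837/(-21561 - 1*(-11227)) = 32128*(-1/19822) - 2837/(-21561 + 11227) = -16064/9911 - 2837/(-10334) = -16064/9911 - 2837*(-1/10334) = -16064/9911 + 2837/10334 = -137887869/102420274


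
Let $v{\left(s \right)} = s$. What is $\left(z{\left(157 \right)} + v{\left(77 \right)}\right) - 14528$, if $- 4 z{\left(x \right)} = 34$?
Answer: $- \frac{28919}{2} \approx -14460.0$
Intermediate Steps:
$z{\left(x \right)} = - \frac{17}{2}$ ($z{\left(x \right)} = \left(- \frac{1}{4}\right) 34 = - \frac{17}{2}$)
$\left(z{\left(157 \right)} + v{\left(77 \right)}\right) - 14528 = \left(- \frac{17}{2} + 77\right) - 14528 = \frac{137}{2} - 14528 = - \frac{28919}{2}$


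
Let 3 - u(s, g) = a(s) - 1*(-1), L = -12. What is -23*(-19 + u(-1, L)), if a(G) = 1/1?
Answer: 414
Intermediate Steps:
a(G) = 1
u(s, g) = 1 (u(s, g) = 3 - (1 - 1*(-1)) = 3 - (1 + 1) = 3 - 1*2 = 3 - 2 = 1)
-23*(-19 + u(-1, L)) = -23*(-19 + 1) = -23*(-18) = 414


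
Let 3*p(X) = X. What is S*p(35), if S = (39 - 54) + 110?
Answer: 3325/3 ≈ 1108.3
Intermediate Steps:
p(X) = X/3
S = 95 (S = -15 + 110 = 95)
S*p(35) = 95*((⅓)*35) = 95*(35/3) = 3325/3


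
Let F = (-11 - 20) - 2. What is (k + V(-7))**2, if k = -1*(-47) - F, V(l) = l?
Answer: 5329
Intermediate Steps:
F = -33 (F = -31 - 2 = -33)
k = 80 (k = -1*(-47) - 1*(-33) = 47 + 33 = 80)
(k + V(-7))**2 = (80 - 7)**2 = 73**2 = 5329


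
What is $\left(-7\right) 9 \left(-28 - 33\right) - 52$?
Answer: $3791$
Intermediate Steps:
$\left(-7\right) 9 \left(-28 - 33\right) - 52 = - 63 \left(-28 - 33\right) - 52 = \left(-63\right) \left(-61\right) - 52 = 3843 - 52 = 3791$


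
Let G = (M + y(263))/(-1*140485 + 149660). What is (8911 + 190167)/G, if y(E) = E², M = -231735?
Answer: -913270325/81283 ≈ -11236.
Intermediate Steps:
G = -162566/9175 (G = (-231735 + 263²)/(-1*140485 + 149660) = (-231735 + 69169)/(-140485 + 149660) = -162566/9175 ≈ -17.718)
(8911 + 190167)/G = (8911 + 190167)/(-162566/9175) = 199078*(-9175/162566) = -913270325/81283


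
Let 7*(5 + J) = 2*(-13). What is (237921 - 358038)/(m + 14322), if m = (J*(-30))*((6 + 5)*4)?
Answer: -280273/60258 ≈ -4.6512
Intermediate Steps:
J = -61/7 (J = -5 + (2*(-13))/7 = -5 + (⅐)*(-26) = -5 - 26/7 = -61/7 ≈ -8.7143)
m = 80520/7 (m = (-61/7*(-30))*((6 + 5)*4) = 1830*(11*4)/7 = (1830/7)*44 = 80520/7 ≈ 11503.)
(237921 - 358038)/(m + 14322) = (237921 - 358038)/(80520/7 + 14322) = -120117/180774/7 = -120117*7/180774 = -280273/60258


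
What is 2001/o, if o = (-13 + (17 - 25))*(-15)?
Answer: 667/105 ≈ 6.3524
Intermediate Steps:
o = 315 (o = (-13 - 8)*(-15) = -21*(-15) = 315)
2001/o = 2001/315 = 2001*(1/315) = 667/105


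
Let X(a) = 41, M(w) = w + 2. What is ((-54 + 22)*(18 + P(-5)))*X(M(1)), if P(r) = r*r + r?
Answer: -49856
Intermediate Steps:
M(w) = 2 + w
P(r) = r + r**2 (P(r) = r**2 + r = r + r**2)
((-54 + 22)*(18 + P(-5)))*X(M(1)) = ((-54 + 22)*(18 - 5*(1 - 5)))*41 = -32*(18 - 5*(-4))*41 = -32*(18 + 20)*41 = -32*38*41 = -1216*41 = -49856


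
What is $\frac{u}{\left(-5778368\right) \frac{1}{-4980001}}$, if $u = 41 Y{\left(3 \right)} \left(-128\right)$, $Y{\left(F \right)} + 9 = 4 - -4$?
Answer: $\frac{408360082}{90287} \approx 4522.9$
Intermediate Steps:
$Y{\left(F \right)} = -1$ ($Y{\left(F \right)} = -9 + \left(4 - -4\right) = -9 + \left(4 + 4\right) = -9 + 8 = -1$)
$u = 5248$ ($u = 41 \left(-1\right) \left(-128\right) = \left(-41\right) \left(-128\right) = 5248$)
$\frac{u}{\left(-5778368\right) \frac{1}{-4980001}} = \frac{5248}{\left(-5778368\right) \frac{1}{-4980001}} = \frac{5248}{\left(-5778368\right) \left(- \frac{1}{4980001}\right)} = \frac{5248}{\frac{5778368}{4980001}} = 5248 \cdot \frac{4980001}{5778368} = \frac{408360082}{90287}$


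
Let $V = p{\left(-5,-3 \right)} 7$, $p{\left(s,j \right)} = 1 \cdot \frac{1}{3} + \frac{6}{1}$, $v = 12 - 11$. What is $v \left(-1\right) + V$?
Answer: $\frac{130}{3} \approx 43.333$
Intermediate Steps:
$v = 1$
$p{\left(s,j \right)} = \frac{19}{3}$ ($p{\left(s,j \right)} = 1 \cdot \frac{1}{3} + 6 \cdot 1 = \frac{1}{3} + 6 = \frac{19}{3}$)
$V = \frac{133}{3}$ ($V = \frac{19}{3} \cdot 7 = \frac{133}{3} \approx 44.333$)
$v \left(-1\right) + V = 1 \left(-1\right) + \frac{133}{3} = -1 + \frac{133}{3} = \frac{130}{3}$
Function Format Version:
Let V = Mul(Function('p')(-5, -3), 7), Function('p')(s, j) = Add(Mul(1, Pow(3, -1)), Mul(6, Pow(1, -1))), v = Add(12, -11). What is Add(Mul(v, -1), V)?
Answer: Rational(130, 3) ≈ 43.333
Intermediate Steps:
v = 1
Function('p')(s, j) = Rational(19, 3) (Function('p')(s, j) = Add(Mul(1, Rational(1, 3)), Mul(6, 1)) = Add(Rational(1, 3), 6) = Rational(19, 3))
V = Rational(133, 3) (V = Mul(Rational(19, 3), 7) = Rational(133, 3) ≈ 44.333)
Add(Mul(v, -1), V) = Add(Mul(1, -1), Rational(133, 3)) = Add(-1, Rational(133, 3)) = Rational(130, 3)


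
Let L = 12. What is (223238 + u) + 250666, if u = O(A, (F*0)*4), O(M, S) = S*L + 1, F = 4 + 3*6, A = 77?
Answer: 473905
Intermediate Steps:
F = 22 (F = 4 + 18 = 22)
O(M, S) = 1 + 12*S (O(M, S) = S*12 + 1 = 12*S + 1 = 1 + 12*S)
u = 1 (u = 1 + 12*((22*0)*4) = 1 + 12*(0*4) = 1 + 12*0 = 1 + 0 = 1)
(223238 + u) + 250666 = (223238 + 1) + 250666 = 223239 + 250666 = 473905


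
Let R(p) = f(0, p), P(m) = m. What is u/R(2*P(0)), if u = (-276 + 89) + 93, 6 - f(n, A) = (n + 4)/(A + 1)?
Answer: -47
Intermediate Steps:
f(n, A) = 6 - (4 + n)/(1 + A) (f(n, A) = 6 - (n + 4)/(A + 1) = 6 - (4 + n)/(1 + A))
R(p) = (2 + 6*p)/(1 + p) (R(p) = (2 - 1*0 + 6*p)/(1 + p) = (2 + 0 + 6*p)/(1 + p) = (2 + 6*p)/(1 + p))
u = -94 (u = -187 + 93 = -94)
u/R(2*P(0)) = -94*(1 + 2*0)/(2*(1 + 3*(2*0))) = -94*(1 + 0)/(2*(1 + 3*0)) = -94*1/(2*(1 + 0)) = -94/(2*1*1) = -94/2 = -94*½ = -47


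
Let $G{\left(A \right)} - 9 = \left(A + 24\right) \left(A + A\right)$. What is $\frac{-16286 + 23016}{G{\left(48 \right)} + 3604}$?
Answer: $\frac{1346}{2105} \approx 0.63943$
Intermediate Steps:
$G{\left(A \right)} = 9 + 2 A \left(24 + A\right)$ ($G{\left(A \right)} = 9 + \left(A + 24\right) \left(A + A\right) = 9 + \left(24 + A\right) 2 A = 9 + 2 A \left(24 + A\right)$)
$\frac{-16286 + 23016}{G{\left(48 \right)} + 3604} = \frac{-16286 + 23016}{\left(9 + 2 \cdot 48^{2} + 48 \cdot 48\right) + 3604} = \frac{6730}{\left(9 + 2 \cdot 2304 + 2304\right) + 3604} = \frac{6730}{\left(9 + 4608 + 2304\right) + 3604} = \frac{6730}{6921 + 3604} = \frac{6730}{10525} = 6730 \cdot \frac{1}{10525} = \frac{1346}{2105}$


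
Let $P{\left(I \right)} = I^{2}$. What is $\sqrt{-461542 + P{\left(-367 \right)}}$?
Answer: $3 i \sqrt{36317} \approx 571.71 i$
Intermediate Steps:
$\sqrt{-461542 + P{\left(-367 \right)}} = \sqrt{-461542 + \left(-367\right)^{2}} = \sqrt{-461542 + 134689} = \sqrt{-326853} = 3 i \sqrt{36317}$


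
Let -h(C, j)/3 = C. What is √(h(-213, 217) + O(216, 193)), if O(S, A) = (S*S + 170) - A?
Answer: 2*√11818 ≈ 217.42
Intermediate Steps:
h(C, j) = -3*C
O(S, A) = 170 + S² - A (O(S, A) = (S² + 170) - A = (170 + S²) - A = 170 + S² - A)
√(h(-213, 217) + O(216, 193)) = √(-3*(-213) + (170 + 216² - 1*193)) = √(639 + (170 + 46656 - 193)) = √(639 + 46633) = √47272 = 2*√11818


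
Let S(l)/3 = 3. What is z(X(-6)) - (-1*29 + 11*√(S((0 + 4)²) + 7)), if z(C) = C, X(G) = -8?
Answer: -23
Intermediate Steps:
S(l) = 9 (S(l) = 3*3 = 9)
z(X(-6)) - (-1*29 + 11*√(S((0 + 4)²) + 7)) = -8 - (-1*29 + 11*√(9 + 7)) = -8 - (-29 + 11*√16) = -8 - (-29 + 11*4) = -8 - (-29 + 44) = -8 - 1*15 = -8 - 15 = -23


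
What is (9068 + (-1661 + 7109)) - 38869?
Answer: -24353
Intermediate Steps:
(9068 + (-1661 + 7109)) - 38869 = (9068 + 5448) - 38869 = 14516 - 38869 = -24353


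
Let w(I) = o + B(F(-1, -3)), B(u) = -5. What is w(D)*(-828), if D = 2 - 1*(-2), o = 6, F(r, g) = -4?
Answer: -828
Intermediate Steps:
D = 4 (D = 2 + 2 = 4)
w(I) = 1 (w(I) = 6 - 5 = 1)
w(D)*(-828) = 1*(-828) = -828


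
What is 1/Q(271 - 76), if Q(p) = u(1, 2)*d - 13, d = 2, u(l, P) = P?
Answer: -1/9 ≈ -0.11111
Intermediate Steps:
Q(p) = -9 (Q(p) = 2*2 - 13 = 4 - 13 = -9)
1/Q(271 - 76) = 1/(-9) = -1/9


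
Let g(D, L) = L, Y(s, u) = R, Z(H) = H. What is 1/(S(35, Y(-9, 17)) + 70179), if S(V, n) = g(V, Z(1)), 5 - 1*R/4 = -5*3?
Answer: 1/70180 ≈ 1.4249e-5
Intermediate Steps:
R = 80 (R = 20 - (-20)*3 = 20 - 4*(-15) = 20 + 60 = 80)
Y(s, u) = 80
S(V, n) = 1
1/(S(35, Y(-9, 17)) + 70179) = 1/(1 + 70179) = 1/70180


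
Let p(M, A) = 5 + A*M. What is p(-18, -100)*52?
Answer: 93860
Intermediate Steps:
p(-18, -100)*52 = (5 - 100*(-18))*52 = (5 + 1800)*52 = 1805*52 = 93860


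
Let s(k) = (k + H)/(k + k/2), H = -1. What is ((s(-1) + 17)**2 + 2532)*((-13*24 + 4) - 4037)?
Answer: -112157485/9 ≈ -1.2462e+7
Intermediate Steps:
s(k) = 2*(-1 + k)/(3*k) (s(k) = (k - 1)/(k + k/2) = (-1 + k)/(k + k*(1/2)) = (-1 + k)/(k + k/2) = (-1 + k)/((3*k/2)) = (-1 + k)*(2/(3*k)) = 2*(-1 + k)/(3*k))
((s(-1) + 17)**2 + 2532)*((-13*24 + 4) - 4037) = (((2/3)*(-1 - 1)/(-1) + 17)**2 + 2532)*((-13*24 + 4) - 4037) = (((2/3)*(-1)*(-2) + 17)**2 + 2532)*((-312 + 4) - 4037) = ((4/3 + 17)**2 + 2532)*(-308 - 4037) = ((55/3)**2 + 2532)*(-4345) = (3025/9 + 2532)*(-4345) = (25813/9)*(-4345) = -112157485/9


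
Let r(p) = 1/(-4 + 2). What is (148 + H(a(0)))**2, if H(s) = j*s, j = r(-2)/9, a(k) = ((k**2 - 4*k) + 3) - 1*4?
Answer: 7102225/324 ≈ 21920.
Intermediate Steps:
a(k) = -1 + k**2 - 4*k (a(k) = (3 + k**2 - 4*k) - 4 = -1 + k**2 - 4*k)
r(p) = -1/2 (r(p) = 1/(-2) = -1/2)
j = -1/18 (j = -1/2/9 = -1/2*1/9 = -1/18 ≈ -0.055556)
H(s) = -s/18
(148 + H(a(0)))**2 = (148 - (-1 + 0**2 - 4*0)/18)**2 = (148 - (-1 + 0 + 0)/18)**2 = (148 - 1/18*(-1))**2 = (148 + 1/18)**2 = (2665/18)**2 = 7102225/324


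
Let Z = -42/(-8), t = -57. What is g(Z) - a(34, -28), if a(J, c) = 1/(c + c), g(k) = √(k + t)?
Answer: 1/56 + 3*I*√23/2 ≈ 0.017857 + 7.1937*I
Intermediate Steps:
Z = 21/4 (Z = -42*(-⅛) = 21/4 ≈ 5.2500)
g(k) = √(-57 + k) (g(k) = √(k - 57) = √(-57 + k))
a(J, c) = 1/(2*c)
g(Z) - a(34, -28) = √(-57 + 21/4) - 1/(2*(-28)) = √(-207/4) - (-1)/(2*28) = 3*I*√23/2 - 1*(-1/56) = 3*I*√23/2 + 1/56 = 1/56 + 3*I*√23/2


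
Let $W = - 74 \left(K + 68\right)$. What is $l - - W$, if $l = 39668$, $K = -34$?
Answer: $37152$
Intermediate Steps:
$W = -2516$ ($W = - 74 \left(-34 + 68\right) = \left(-74\right) 34 = -2516$)
$l - - W = 39668 - \left(-1\right) \left(-2516\right) = 39668 - 2516 = 37152$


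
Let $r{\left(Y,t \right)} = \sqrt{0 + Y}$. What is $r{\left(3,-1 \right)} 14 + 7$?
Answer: $7 + 14 \sqrt{3} \approx 31.249$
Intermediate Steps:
$r{\left(Y,t \right)} = \sqrt{Y}$
$r{\left(3,-1 \right)} 14 + 7 = \sqrt{3} \cdot 14 + 7 = 14 \sqrt{3} + 7 = 7 + 14 \sqrt{3}$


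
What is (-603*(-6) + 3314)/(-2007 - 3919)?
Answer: -3466/2963 ≈ -1.1698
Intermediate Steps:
(-603*(-6) + 3314)/(-2007 - 3919) = (3618 + 3314)/(-5926) = 6932*(-1/5926) = -3466/2963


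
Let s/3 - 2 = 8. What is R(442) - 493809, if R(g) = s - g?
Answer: -494221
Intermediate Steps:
s = 30 (s = 6 + 3*8 = 6 + 24 = 30)
R(g) = 30 - g
R(442) - 493809 = (30 - 1*442) - 493809 = (30 - 442) - 493809 = -412 - 493809 = -494221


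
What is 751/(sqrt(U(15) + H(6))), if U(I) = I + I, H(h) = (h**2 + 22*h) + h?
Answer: 751*sqrt(51)/102 ≈ 52.581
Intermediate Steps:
H(h) = h**2 + 23*h
U(I) = 2*I
751/(sqrt(U(15) + H(6))) = 751/(sqrt(2*15 + 6*(23 + 6))) = 751/(sqrt(30 + 6*29)) = 751/(sqrt(30 + 174)) = 751/(sqrt(204)) = 751/((2*sqrt(51))) = 751*(sqrt(51)/102) = 751*sqrt(51)/102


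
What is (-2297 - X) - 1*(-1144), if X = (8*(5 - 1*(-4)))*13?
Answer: -2089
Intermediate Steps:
X = 936 (X = (8*(5 + 4))*13 = (8*9)*13 = 72*13 = 936)
(-2297 - X) - 1*(-1144) = (-2297 - 1*936) - 1*(-1144) = (-2297 - 936) + 1144 = -3233 + 1144 = -2089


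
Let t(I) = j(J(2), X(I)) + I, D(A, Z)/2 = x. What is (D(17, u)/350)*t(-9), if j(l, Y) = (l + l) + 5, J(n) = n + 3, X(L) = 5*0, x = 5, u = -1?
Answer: 6/35 ≈ 0.17143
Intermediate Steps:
D(A, Z) = 10 (D(A, Z) = 2*5 = 10)
X(L) = 0
J(n) = 3 + n
j(l, Y) = 5 + 2*l (j(l, Y) = 2*l + 5 = 5 + 2*l)
t(I) = 15 + I (t(I) = (5 + 2*(3 + 2)) + I = (5 + 2*5) + I = (5 + 10) + I = 15 + I)
(D(17, u)/350)*t(-9) = (10/350)*(15 - 9) = (10*(1/350))*6 = (1/35)*6 = 6/35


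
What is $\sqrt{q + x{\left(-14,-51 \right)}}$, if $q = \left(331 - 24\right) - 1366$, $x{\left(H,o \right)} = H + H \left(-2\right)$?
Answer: $i \sqrt{1045} \approx 32.326 i$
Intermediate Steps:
$x{\left(H,o \right)} = - H$ ($x{\left(H,o \right)} = H - 2 H = - H$)
$q = -1059$ ($q = 307 - 1366 = -1059$)
$\sqrt{q + x{\left(-14,-51 \right)}} = \sqrt{-1059 - -14} = \sqrt{-1059 + 14} = \sqrt{-1045} = i \sqrt{1045}$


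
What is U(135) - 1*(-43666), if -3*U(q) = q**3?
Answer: -776459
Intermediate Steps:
U(q) = -q**3/3
U(135) - 1*(-43666) = -1/3*135**3 - 1*(-43666) = -1/3*2460375 + 43666 = -820125 + 43666 = -776459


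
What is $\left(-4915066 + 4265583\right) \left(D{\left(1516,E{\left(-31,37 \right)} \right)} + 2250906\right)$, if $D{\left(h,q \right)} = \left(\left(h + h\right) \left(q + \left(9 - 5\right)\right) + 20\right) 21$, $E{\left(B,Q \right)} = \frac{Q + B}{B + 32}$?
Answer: $-1875736780218$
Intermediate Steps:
$E{\left(B,Q \right)} = \frac{B + Q}{32 + B}$
$D{\left(h,q \right)} = 420 + 42 h \left(4 + q\right)$ ($D{\left(h,q \right)} = \left(2 h \left(q + 4\right) + 20\right) 21 = \left(2 h \left(4 + q\right) + 20\right) 21 = \left(20 + 2 h \left(4 + q\right)\right) 21 = 420 + 42 h \left(4 + q\right)$)
$\left(-4915066 + 4265583\right) \left(D{\left(1516,E{\left(-31,37 \right)} \right)} + 2250906\right) = \left(-4915066 + 4265583\right) \left(\left(420 + 168 \cdot 1516 + 42 \cdot 1516 \frac{-31 + 37}{32 - 31}\right) + 2250906\right) = - 649483 \left(\left(420 + 254688 + 42 \cdot 1516 \cdot 1^{-1} \cdot 6\right) + 2250906\right) = - 649483 \left(\left(420 + 254688 + 42 \cdot 1516 \cdot 1 \cdot 6\right) + 2250906\right) = - 649483 \left(\left(420 + 254688 + 42 \cdot 1516 \cdot 6\right) + 2250906\right) = - 649483 \left(\left(420 + 254688 + 382032\right) + 2250906\right) = - 649483 \left(637140 + 2250906\right) = \left(-649483\right) 2888046 = -1875736780218$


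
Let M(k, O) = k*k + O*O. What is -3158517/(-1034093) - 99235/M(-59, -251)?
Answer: 107366308339/68748570826 ≈ 1.5617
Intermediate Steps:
M(k, O) = O² + k² (M(k, O) = k² + O² = O² + k²)
-3158517/(-1034093) - 99235/M(-59, -251) = -3158517/(-1034093) - 99235/((-251)² + (-59)²) = -3158517*(-1/1034093) - 99235/(63001 + 3481) = 3158517/1034093 - 99235/66482 = 107366308339/68748570826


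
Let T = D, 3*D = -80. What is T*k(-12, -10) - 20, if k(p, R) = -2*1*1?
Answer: 100/3 ≈ 33.333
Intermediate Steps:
k(p, R) = -2 (k(p, R) = -2*1 = -2)
D = -80/3 (D = (⅓)*(-80) = -80/3 ≈ -26.667)
T = -80/3 ≈ -26.667
T*k(-12, -10) - 20 = -80/3*(-2) - 20 = 160/3 - 20 = 100/3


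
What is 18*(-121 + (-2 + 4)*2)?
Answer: -2106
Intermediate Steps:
18*(-121 + (-2 + 4)*2) = 18*(-121 + 2*2) = 18*(-121 + 4) = 18*(-117) = -2106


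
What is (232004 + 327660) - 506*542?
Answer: 285412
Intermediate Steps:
(232004 + 327660) - 506*542 = 559664 - 274252 = 285412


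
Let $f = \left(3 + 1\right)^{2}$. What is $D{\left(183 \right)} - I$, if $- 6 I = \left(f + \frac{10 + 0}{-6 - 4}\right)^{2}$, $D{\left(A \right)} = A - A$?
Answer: $\frac{75}{2} \approx 37.5$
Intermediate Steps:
$f = 16$ ($f = 4^{2} = 16$)
$D{\left(A \right)} = 0$
$I = - \frac{75}{2}$ ($I = - \frac{\left(16 + \frac{10 + 0}{-6 - 4}\right)^{2}}{6} = - \frac{\left(16 + \frac{10}{-10}\right)^{2}}{6} = - \frac{\left(16 + 10 \left(- \frac{1}{10}\right)\right)^{2}}{6} = - \frac{\left(16 - 1\right)^{2}}{6} = - \frac{15^{2}}{6} = \left(- \frac{1}{6}\right) 225 = - \frac{75}{2} \approx -37.5$)
$D{\left(183 \right)} - I = 0 - - \frac{75}{2} = 0 + \frac{75}{2} = \frac{75}{2}$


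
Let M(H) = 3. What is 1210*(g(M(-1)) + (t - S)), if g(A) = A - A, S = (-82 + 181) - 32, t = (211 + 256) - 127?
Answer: 330330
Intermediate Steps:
t = 340 (t = 467 - 127 = 340)
S = 67 (S = 99 - 32 = 67)
g(A) = 0
1210*(g(M(-1)) + (t - S)) = 1210*(0 + (340 - 1*67)) = 1210*(0 + (340 - 67)) = 1210*(0 + 273) = 1210*273 = 330330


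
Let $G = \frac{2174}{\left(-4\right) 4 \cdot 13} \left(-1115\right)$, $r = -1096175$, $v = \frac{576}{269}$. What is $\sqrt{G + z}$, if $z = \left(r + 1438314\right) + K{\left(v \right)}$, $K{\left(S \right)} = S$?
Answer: $\frac{\sqrt{69225002771522}}{13988} \approx 594.81$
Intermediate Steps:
$v = \frac{576}{269}$ ($v = 576 \cdot \frac{1}{269} = \frac{576}{269} \approx 2.1413$)
$G = \frac{1212005}{104}$ ($G = \frac{2174}{\left(-16\right) 13} \left(-1115\right) = \frac{2174}{-208} \left(-1115\right) = 2174 \left(- \frac{1}{208}\right) \left(-1115\right) = \left(- \frac{1087}{104}\right) \left(-1115\right) = \frac{1212005}{104} \approx 11654.0$)
$z = \frac{92035967}{269}$ ($z = \left(-1096175 + 1438314\right) + \frac{576}{269} = 342139 + \frac{576}{269} = \frac{92035967}{269} \approx 3.4214 \cdot 10^{5}$)
$\sqrt{G + z} = \sqrt{\frac{1212005}{104} + \frac{92035967}{269}} = \sqrt{\frac{9897769913}{27976}} = \frac{\sqrt{69225002771522}}{13988}$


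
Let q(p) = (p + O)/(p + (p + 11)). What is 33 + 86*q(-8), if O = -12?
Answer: 377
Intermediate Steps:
q(p) = (-12 + p)/(11 + 2*p) (q(p) = (p - 12)/(p + (p + 11)) = (-12 + p)/(p + (11 + p)) = (-12 + p)/(11 + 2*p))
33 + 86*q(-8) = 33 + 86*((-12 - 8)/(11 + 2*(-8))) = 33 + 86*(-20/(11 - 16)) = 33 + 86*(-20/(-5)) = 33 + 86*(-⅕*(-20)) = 33 + 86*4 = 33 + 344 = 377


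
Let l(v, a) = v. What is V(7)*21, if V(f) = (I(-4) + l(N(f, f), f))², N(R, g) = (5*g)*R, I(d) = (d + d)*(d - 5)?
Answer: 2110269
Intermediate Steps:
I(d) = 2*d*(-5 + d) (I(d) = (2*d)*(-5 + d) = 2*d*(-5 + d))
N(R, g) = 5*R*g
V(f) = (72 + 5*f²)² (V(f) = (2*(-4)*(-5 - 4) + 5*f*f)² = (2*(-4)*(-9) + 5*f²)² = (72 + 5*f²)²)
V(7)*21 = (72 + 5*7²)²*21 = (72 + 5*49)²*21 = (72 + 245)²*21 = 317²*21 = 100489*21 = 2110269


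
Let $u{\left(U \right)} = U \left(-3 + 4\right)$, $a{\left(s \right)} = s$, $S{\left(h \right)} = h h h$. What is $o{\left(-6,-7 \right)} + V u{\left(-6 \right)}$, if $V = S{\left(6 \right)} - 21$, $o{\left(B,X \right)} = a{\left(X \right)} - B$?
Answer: $-1171$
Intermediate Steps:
$S{\left(h \right)} = h^{3}$ ($S{\left(h \right)} = h^{2} h = h^{3}$)
$u{\left(U \right)} = U$ ($u{\left(U \right)} = U 1 = U$)
$o{\left(B,X \right)} = X - B$
$V = 195$ ($V = 6^{3} - 21 = 216 - 21 = 195$)
$o{\left(-6,-7 \right)} + V u{\left(-6 \right)} = \left(-7 - -6\right) + 195 \left(-6\right) = \left(-7 + 6\right) - 1170 = -1 - 1170 = -1171$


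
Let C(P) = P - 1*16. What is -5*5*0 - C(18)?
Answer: -2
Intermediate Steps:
C(P) = -16 + P (C(P) = P - 16 = -16 + P)
-5*5*0 - C(18) = -5*5*0 - (-16 + 18) = -25*0 - 1*2 = 0 - 2 = -2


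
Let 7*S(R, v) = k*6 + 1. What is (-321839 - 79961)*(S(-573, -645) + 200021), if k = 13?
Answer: -80372972400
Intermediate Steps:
S(R, v) = 79/7 (S(R, v) = (13*6 + 1)/7 = (78 + 1)/7 = (⅐)*79 = 79/7)
(-321839 - 79961)*(S(-573, -645) + 200021) = (-321839 - 79961)*(79/7 + 200021) = -401800*1400226/7 = -80372972400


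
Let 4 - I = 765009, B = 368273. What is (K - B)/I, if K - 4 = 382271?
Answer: -14002/765005 ≈ -0.018303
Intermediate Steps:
K = 382275 (K = 4 + 382271 = 382275)
I = -765005 (I = 4 - 1*765009 = 4 - 765009 = -765005)
(K - B)/I = (382275 - 1*368273)/(-765005) = (382275 - 368273)*(-1/765005) = 14002*(-1/765005) = -14002/765005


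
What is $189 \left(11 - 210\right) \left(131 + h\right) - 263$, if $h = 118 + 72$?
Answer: $-12073394$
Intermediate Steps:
$h = 190$
$189 \left(11 - 210\right) \left(131 + h\right) - 263 = 189 \left(11 - 210\right) \left(131 + 190\right) - 263 = 189 \left(\left(-199\right) 321\right) - 263 = 189 \left(-63879\right) - 263 = -12073131 - 263 = -12073394$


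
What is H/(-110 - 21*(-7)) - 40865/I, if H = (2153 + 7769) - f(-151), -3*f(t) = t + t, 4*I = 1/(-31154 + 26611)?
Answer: 82428494044/111 ≈ 7.4260e+8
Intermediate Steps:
I = -1/18172 (I = 1/(4*(-31154 + 26611)) = (1/4)/(-4543) = (1/4)*(-1/4543) = -1/18172 ≈ -5.5030e-5)
f(t) = -2*t/3 (f(t) = -(t + t)/3 = -2*t/3)
H = 29464/3 (H = (2153 + 7769) - (-2)*(-151)/3 = 9922 - 1*302/3 = 9922 - 302/3 = 29464/3 ≈ 9821.3)
H/(-110 - 21*(-7)) - 40865/I = 29464/(3*(-110 - 21*(-7))) - 40865/(-1/18172) = 29464/(3*(-110 + 147)) - 40865*(-18172) = (29464/3)/37 + 742598780 = (29464/3)*(1/37) + 742598780 = 29464/111 + 742598780 = 82428494044/111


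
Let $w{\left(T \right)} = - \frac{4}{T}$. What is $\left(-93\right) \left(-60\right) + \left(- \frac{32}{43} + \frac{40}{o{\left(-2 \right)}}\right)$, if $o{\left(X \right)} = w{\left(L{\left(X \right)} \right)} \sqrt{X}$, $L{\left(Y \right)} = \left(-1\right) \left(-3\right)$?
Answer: $\frac{239908}{43} + 15 i \sqrt{2} \approx 5579.3 + 21.213 i$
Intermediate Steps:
$L{\left(Y \right)} = 3$
$o{\left(X \right)} = - \frac{4 \sqrt{X}}{3}$ ($o{\left(X \right)} = - \frac{4}{3} \sqrt{X} = \left(-4\right) \frac{1}{3} \sqrt{X} = - \frac{4 \sqrt{X}}{3}$)
$\left(-93\right) \left(-60\right) + \left(- \frac{32}{43} + \frac{40}{o{\left(-2 \right)}}\right) = \left(-93\right) \left(-60\right) + \left(- \frac{32}{43} + \frac{40}{\left(- \frac{4}{3}\right) \sqrt{-2}}\right) = 5580 + \left(\left(-32\right) \frac{1}{43} + \frac{40}{\left(- \frac{4}{3}\right) i \sqrt{2}}\right) = 5580 - \left(\frac{32}{43} - \frac{40}{\left(- \frac{4}{3}\right) i \sqrt{2}}\right) = 5580 - \left(\frac{32}{43} - 40 \frac{3 i \sqrt{2}}{8}\right) = 5580 - \left(\frac{32}{43} - 15 i \sqrt{2}\right) = \frac{239908}{43} + 15 i \sqrt{2}$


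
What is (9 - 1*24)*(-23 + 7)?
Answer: 240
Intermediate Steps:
(9 - 1*24)*(-23 + 7) = (9 - 24)*(-16) = -15*(-16) = 240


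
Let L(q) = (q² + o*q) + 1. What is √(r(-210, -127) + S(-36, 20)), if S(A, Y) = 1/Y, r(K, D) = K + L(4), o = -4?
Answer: I*√20895/10 ≈ 14.455*I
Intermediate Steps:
L(q) = 1 + q² - 4*q (L(q) = (q² - 4*q) + 1 = 1 + q² - 4*q)
r(K, D) = 1 + K (r(K, D) = K + (1 + 4² - 4*4) = K + (1 + 16 - 16) = K + 1 = 1 + K)
√(r(-210, -127) + S(-36, 20)) = √((1 - 210) + 1/20) = √(-209 + 1/20) = √(-4179/20) = I*√20895/10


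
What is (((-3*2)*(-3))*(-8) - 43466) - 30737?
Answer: -74347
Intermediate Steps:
(((-3*2)*(-3))*(-8) - 43466) - 30737 = (-(-6)*3*(-8) - 43466) - 30737 = (-6*(-3)*(-8) - 43466) - 30737 = (18*(-8) - 43466) - 30737 = (-144 - 43466) - 30737 = -43610 - 30737 = -74347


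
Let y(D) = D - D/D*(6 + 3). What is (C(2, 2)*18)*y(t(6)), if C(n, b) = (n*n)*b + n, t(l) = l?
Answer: -540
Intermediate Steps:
C(n, b) = n + b*n² (C(n, b) = n²*b + n = b*n² + n = n + b*n²)
y(D) = -9 + D (y(D) = D - 9 = -9 + D)
(C(2, 2)*18)*y(t(6)) = ((2*(1 + 2*2))*18)*(-9 + 6) = ((2*(1 + 4))*18)*(-3) = ((2*5)*18)*(-3) = (10*18)*(-3) = 180*(-3) = -540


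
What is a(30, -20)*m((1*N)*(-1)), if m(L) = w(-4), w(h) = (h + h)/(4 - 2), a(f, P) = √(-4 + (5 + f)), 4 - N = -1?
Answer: -4*√31 ≈ -22.271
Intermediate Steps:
N = 5 (N = 4 - 1*(-1) = 4 + 1 = 5)
a(f, P) = √(1 + f)
w(h) = h (w(h) = (2*h)/2 = (2*h)*(½) = h)
m(L) = -4
a(30, -20)*m((1*N)*(-1)) = √(1 + 30)*(-4) = √31*(-4) = -4*√31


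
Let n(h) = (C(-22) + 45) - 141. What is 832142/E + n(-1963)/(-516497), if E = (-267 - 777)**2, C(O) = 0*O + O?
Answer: 214963729511/281474337096 ≈ 0.76371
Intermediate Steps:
C(O) = O (C(O) = 0 + O = O)
n(h) = -118 (n(h) = (-22 + 45) - 141 = 23 - 141 = -118)
E = 1089936 (E = (-1044)**2 = 1089936)
832142/E + n(-1963)/(-516497) = 832142/1089936 - 118/(-516497) = 832142*(1/1089936) - 118*(-1/516497) = 416071/544968 + 118/516497 = 214963729511/281474337096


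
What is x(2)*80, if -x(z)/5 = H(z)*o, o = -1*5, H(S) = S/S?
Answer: 2000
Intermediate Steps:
H(S) = 1
o = -5
x(z) = 25 (x(z) = -5*(-5) = 25)
x(2)*80 = 25*80 = 2000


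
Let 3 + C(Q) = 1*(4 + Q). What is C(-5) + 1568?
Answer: 1564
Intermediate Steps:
C(Q) = 1 + Q (C(Q) = -3 + 1*(4 + Q) = -3 + (4 + Q) = 1 + Q)
C(-5) + 1568 = (1 - 5) + 1568 = -4 + 1568 = 1564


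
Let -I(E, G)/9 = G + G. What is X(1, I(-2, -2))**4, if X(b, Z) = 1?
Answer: 1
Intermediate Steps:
I(E, G) = -18*G (I(E, G) = -9*(G + G) = -18*G)
X(1, I(-2, -2))**4 = 1**4 = 1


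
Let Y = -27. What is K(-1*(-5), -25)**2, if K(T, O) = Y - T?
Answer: 1024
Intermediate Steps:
K(T, O) = -27 - T
K(-1*(-5), -25)**2 = (-27 - (-1)*(-5))**2 = (-27 - 1*5)**2 = (-27 - 5)**2 = (-32)**2 = 1024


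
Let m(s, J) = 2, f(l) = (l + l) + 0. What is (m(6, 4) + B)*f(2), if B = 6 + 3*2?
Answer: 56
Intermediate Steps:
f(l) = 2*l (f(l) = 2*l + 0 = 2*l)
B = 12 (B = 6 + 6 = 12)
(m(6, 4) + B)*f(2) = (2 + 12)*(2*2) = 14*4 = 56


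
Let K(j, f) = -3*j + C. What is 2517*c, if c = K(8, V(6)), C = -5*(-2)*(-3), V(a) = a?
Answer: -135918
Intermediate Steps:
C = -30 (C = 10*(-3) = -30)
K(j, f) = -30 - 3*j (K(j, f) = -3*j - 30 = -30 - 3*j)
c = -54 (c = -30 - 3*8 = -30 - 24 = -54)
2517*c = 2517*(-54) = -135918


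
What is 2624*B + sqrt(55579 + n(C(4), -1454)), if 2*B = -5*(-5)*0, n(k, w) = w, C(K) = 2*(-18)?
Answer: 5*sqrt(2165) ≈ 232.65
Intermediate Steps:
C(K) = -36
B = 0 (B = (-5*(-5)*0)/2 = (25*0)/2 = (1/2)*0 = 0)
2624*B + sqrt(55579 + n(C(4), -1454)) = 2624*0 + sqrt(55579 - 1454) = 0 + sqrt(54125) = 0 + 5*sqrt(2165) = 5*sqrt(2165)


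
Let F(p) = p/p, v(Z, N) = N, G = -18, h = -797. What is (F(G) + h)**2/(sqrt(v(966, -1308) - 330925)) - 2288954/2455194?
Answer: -1144477/1227597 - 633616*I*sqrt(332233)/332233 ≈ -0.93229 - 1099.3*I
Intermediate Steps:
F(p) = 1
(F(G) + h)**2/(sqrt(v(966, -1308) - 330925)) - 2288954/2455194 = (1 - 797)**2/(sqrt(-1308 - 330925)) - 2288954/2455194 = (-796)**2/(sqrt(-332233)) - 2288954*1/2455194 = 633616/((I*sqrt(332233))) - 1144477/1227597 = 633616*(-I*sqrt(332233)/332233) - 1144477/1227597 = -633616*I*sqrt(332233)/332233 - 1144477/1227597 = -1144477/1227597 - 633616*I*sqrt(332233)/332233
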